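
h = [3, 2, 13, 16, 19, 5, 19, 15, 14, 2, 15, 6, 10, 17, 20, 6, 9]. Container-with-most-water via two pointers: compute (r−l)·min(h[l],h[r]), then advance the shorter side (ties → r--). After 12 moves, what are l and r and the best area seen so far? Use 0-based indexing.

l=10, r=14, best area=190

[0,16] min(3,9)*16=48 best=48 * → l++
[1,16] min(2,9)*15=30 best=48 → l++
[2,16] min(13,9)*14=126 best=126 * → r--
[2,15] min(13,6)*13=78 best=126 → r--
[2,14] min(13,20)*12=156 best=156 * → l++
[3,14] min(16,20)*11=176 best=176 * → l++
[4,14] min(19,20)*10=190 best=190 * → l++
[5,14] min(5,20)*9=45 best=190 → l++
[6,14] min(19,20)*8=152 best=190 → l++
[7,14] min(15,20)*7=105 best=190 → l++
[8,14] min(14,20)*6=84 best=190 → l++
[9,14] min(2,20)*5=10 best=190 → l++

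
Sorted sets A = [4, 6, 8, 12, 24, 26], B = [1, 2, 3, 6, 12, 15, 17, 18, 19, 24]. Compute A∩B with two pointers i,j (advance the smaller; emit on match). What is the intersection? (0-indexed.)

intersection = [6, 12, 24]

[i=0,j=0] 4>1 → j++
[i=0,j=1] 4>2 → j++
[i=0,j=2] 4>3 → j++
[i=0,j=3] 4<6 → i++
[i=1,j=3] 6==6 emit → i++,j++
[i=2,j=4] 8<12 → i++
[i=3,j=4] 12==12 emit → i++,j++
[i=4,j=5] 24>15 → j++
[i=4,j=6] 24>17 → j++
[i=4,j=7] 24>18 → j++
[i=4,j=8] 24>19 → j++
[i=4,j=9] 24==24 emit → i++,j++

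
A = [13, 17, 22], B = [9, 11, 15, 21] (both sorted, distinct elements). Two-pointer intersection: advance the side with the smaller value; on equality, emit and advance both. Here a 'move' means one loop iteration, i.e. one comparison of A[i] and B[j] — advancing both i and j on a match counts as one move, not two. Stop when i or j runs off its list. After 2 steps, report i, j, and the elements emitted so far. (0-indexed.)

[i=0,j=0] 13>9 → j++
[i=0,j=1] 13>11 → j++

i=0, j=2, emitted=[]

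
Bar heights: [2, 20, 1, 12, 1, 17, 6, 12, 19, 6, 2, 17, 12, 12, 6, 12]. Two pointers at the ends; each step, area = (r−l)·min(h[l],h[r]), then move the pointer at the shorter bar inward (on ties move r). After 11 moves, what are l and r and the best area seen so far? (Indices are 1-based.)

l=2, r=6, best area=170

[1,16] min(2,12)*15=30 best=30 * → l++
[2,16] min(20,12)*14=168 best=168 * → r--
[2,15] min(20,6)*13=78 best=168 → r--
[2,14] min(20,12)*12=144 best=168 → r--
[2,13] min(20,12)*11=132 best=168 → r--
[2,12] min(20,17)*10=170 best=170 * → r--
[2,11] min(20,2)*9=18 best=170 → r--
[2,10] min(20,6)*8=48 best=170 → r--
[2,9] min(20,19)*7=133 best=170 → r--
[2,8] min(20,12)*6=72 best=170 → r--
[2,7] min(20,6)*5=30 best=170 → r--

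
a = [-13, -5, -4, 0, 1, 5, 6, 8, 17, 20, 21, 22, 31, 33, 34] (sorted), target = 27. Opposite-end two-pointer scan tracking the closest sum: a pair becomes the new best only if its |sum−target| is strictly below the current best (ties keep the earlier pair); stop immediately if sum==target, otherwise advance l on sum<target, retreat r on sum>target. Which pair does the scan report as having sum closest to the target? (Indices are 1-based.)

pair (-4, 31) with sum 27 (|Δ|=0)

l=1 r=15: -13+34=21 d=6 *, l++
l=2 r=15: -5+34=29 d=2 *, r--
l=2 r=14: -5+33=28 d=1 *, r--
l=2 r=13: -5+31=26 d=1, l++
l=3 r=13: -4+31=27 d=0 *, stop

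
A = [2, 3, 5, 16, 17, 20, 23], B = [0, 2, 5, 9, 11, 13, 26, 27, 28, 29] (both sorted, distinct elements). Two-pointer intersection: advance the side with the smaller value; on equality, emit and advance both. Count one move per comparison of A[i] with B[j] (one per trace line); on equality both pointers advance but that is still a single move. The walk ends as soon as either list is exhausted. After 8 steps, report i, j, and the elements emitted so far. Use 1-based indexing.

i=1 j=1: 2>0, j++
i=1 j=2: 2==2 emit, i++,j++
i=2 j=3: 3<5, i++
i=3 j=3: 5==5 emit, i++,j++
i=4 j=4: 16>9, j++
i=4 j=5: 16>11, j++
i=4 j=6: 16>13, j++
i=4 j=7: 16<26, i++

i=5, j=7, emitted=[2, 5]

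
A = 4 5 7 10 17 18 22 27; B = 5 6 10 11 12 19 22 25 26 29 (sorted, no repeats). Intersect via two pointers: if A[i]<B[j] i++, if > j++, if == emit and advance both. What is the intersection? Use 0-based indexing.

[i=0,j=0] 4<5 → i++
[i=1,j=0] 5==5 emit → i++,j++
[i=2,j=1] 7>6 → j++
[i=2,j=2] 7<10 → i++
[i=3,j=2] 10==10 emit → i++,j++
[i=4,j=3] 17>11 → j++
[i=4,j=4] 17>12 → j++
[i=4,j=5] 17<19 → i++
[i=5,j=5] 18<19 → i++
[i=6,j=5] 22>19 → j++
[i=6,j=6] 22==22 emit → i++,j++
[i=7,j=7] 27>25 → j++
[i=7,j=8] 27>26 → j++
[i=7,j=9] 27<29 → i++

intersection = [5, 10, 22]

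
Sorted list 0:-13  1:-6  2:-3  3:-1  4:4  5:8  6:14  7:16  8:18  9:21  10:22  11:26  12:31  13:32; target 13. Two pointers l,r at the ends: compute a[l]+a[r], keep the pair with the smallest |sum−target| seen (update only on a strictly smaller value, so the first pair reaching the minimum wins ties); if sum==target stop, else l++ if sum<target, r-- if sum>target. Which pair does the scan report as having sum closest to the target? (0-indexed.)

[0,13] -13+32=19 d=6 * → r--
[0,12] -13+31=18 d=5 * → r--
[0,11] -13+26=13 d=0 * → stop

pair (-13, 26) with sum 13 (|Δ|=0)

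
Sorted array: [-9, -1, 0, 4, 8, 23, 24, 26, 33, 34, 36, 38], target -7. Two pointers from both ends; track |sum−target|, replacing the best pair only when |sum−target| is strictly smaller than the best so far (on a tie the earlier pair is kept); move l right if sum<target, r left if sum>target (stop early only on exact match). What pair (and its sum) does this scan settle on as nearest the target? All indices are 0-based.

pair (-9, 4) with sum -5 (|Δ|=2)

l=0 r=11: -9+38=29 d=36 *, r--
l=0 r=10: -9+36=27 d=34 *, r--
l=0 r=9: -9+34=25 d=32 *, r--
l=0 r=8: -9+33=24 d=31 *, r--
l=0 r=7: -9+26=17 d=24 *, r--
l=0 r=6: -9+24=15 d=22 *, r--
l=0 r=5: -9+23=14 d=21 *, r--
l=0 r=4: -9+8=-1 d=6 *, r--
l=0 r=3: -9+4=-5 d=2 *, r--
l=0 r=2: -9+0=-9 d=2, l++
l=1 r=2: -1+0=-1 d=6, r--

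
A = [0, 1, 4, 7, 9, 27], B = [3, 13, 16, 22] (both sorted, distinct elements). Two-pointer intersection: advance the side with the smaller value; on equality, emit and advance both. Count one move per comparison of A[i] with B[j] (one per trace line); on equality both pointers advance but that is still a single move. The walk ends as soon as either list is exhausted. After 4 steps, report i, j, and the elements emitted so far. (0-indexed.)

i=3, j=1, emitted=[]

i=0 j=0: 0<3, i++
i=1 j=0: 1<3, i++
i=2 j=0: 4>3, j++
i=2 j=1: 4<13, i++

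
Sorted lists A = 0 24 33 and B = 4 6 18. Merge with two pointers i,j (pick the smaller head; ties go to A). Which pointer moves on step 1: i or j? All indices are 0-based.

i=0 j=0: A[i]=0<=B[j]=4 take 0, i++

i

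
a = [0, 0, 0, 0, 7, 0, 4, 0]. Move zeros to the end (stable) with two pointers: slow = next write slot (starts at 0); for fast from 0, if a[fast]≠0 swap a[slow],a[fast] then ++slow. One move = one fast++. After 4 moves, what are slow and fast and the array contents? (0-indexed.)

slow=0, fast=4, a=[0, 0, 0, 0, 7, 0, 4, 0]

slow=0 fast=0: a[fast]=0, fast++
slow=0 fast=1: a[fast]=0, fast++
slow=0 fast=2: a[fast]=0, fast++
slow=0 fast=3: a[fast]=0, fast++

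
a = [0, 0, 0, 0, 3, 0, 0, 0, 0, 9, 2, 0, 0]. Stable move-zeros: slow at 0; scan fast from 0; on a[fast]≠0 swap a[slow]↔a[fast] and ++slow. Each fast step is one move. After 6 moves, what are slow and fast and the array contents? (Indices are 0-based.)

slow=0 fast=0: a[fast]=0, fast++
slow=0 fast=1: a[fast]=0, fast++
slow=0 fast=2: a[fast]=0, fast++
slow=0 fast=3: a[fast]=0, fast++
slow=0 fast=4: a[fast]=3≠0 swap→a[0]=3, slow++,fast++
slow=1 fast=5: a[fast]=0, fast++

slow=1, fast=6, a=[3, 0, 0, 0, 0, 0, 0, 0, 0, 9, 2, 0, 0]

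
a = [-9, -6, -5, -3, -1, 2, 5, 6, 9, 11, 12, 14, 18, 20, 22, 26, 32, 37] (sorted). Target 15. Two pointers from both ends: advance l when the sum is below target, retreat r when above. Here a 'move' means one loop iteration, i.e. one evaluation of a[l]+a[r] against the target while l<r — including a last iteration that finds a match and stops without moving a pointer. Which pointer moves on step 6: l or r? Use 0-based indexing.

l

[0,17] -9+37=28 >15 → r--
[0,16] -9+32=23 >15 → r--
[0,15] -9+26=17 >15 → r--
[0,14] -9+22=13 <15 → l++
[1,14] -6+22=16 >15 → r--
[1,13] -6+20=14 <15 → l++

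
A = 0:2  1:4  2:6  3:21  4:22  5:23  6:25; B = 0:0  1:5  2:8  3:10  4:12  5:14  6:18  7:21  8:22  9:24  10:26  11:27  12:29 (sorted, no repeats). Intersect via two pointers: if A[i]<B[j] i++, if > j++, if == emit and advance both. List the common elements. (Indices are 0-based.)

[i=0,j=0] 2>0 → j++
[i=0,j=1] 2<5 → i++
[i=1,j=1] 4<5 → i++
[i=2,j=1] 6>5 → j++
[i=2,j=2] 6<8 → i++
[i=3,j=2] 21>8 → j++
[i=3,j=3] 21>10 → j++
[i=3,j=4] 21>12 → j++
[i=3,j=5] 21>14 → j++
[i=3,j=6] 21>18 → j++
[i=3,j=7] 21==21 emit → i++,j++
[i=4,j=8] 22==22 emit → i++,j++
[i=5,j=9] 23<24 → i++
[i=6,j=9] 25>24 → j++
[i=6,j=10] 25<26 → i++

intersection = [21, 22]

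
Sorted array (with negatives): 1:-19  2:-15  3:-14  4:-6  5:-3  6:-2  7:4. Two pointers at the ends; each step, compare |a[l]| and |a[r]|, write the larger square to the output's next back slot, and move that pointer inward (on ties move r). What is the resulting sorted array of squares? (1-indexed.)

l=1 r=7: |-19|>|4| out[7]=361, l++
l=2 r=7: |-15|>|4| out[6]=225, l++
l=3 r=7: |-14|>|4| out[5]=196, l++
l=4 r=7: |-6|>|4| out[4]=36, l++
l=5 r=7: |-3|<=|4| out[3]=16, r--
l=5 r=6: |-3|>|-2| out[2]=9, l++
l=6 r=6: |-2|<=|-2| out[1]=4, r--

[4, 9, 16, 36, 196, 225, 361]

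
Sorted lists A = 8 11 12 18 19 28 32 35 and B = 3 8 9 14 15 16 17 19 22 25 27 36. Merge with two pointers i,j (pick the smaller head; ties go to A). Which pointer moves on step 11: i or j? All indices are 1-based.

[i=1,j=1] A[i]=8>B[j]=3 take 3 → j++
[i=1,j=2] A[i]=8<=B[j]=8 take 8 → i++
[i=2,j=2] A[i]=11>B[j]=8 take 8 → j++
[i=2,j=3] A[i]=11>B[j]=9 take 9 → j++
[i=2,j=4] A[i]=11<=B[j]=14 take 11 → i++
[i=3,j=4] A[i]=12<=B[j]=14 take 12 → i++
[i=4,j=4] A[i]=18>B[j]=14 take 14 → j++
[i=4,j=5] A[i]=18>B[j]=15 take 15 → j++
[i=4,j=6] A[i]=18>B[j]=16 take 16 → j++
[i=4,j=7] A[i]=18>B[j]=17 take 17 → j++
[i=4,j=8] A[i]=18<=B[j]=19 take 18 → i++

i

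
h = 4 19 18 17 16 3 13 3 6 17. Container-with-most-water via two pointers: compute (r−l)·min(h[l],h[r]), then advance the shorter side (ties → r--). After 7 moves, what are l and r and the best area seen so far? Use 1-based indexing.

l=2, r=4, best area=136

l=1 r=10: min(4,17)*9=36 best=36 *, l++
l=2 r=10: min(19,17)*8=136 best=136 *, r--
l=2 r=9: min(19,6)*7=42 best=136, r--
l=2 r=8: min(19,3)*6=18 best=136, r--
l=2 r=7: min(19,13)*5=65 best=136, r--
l=2 r=6: min(19,3)*4=12 best=136, r--
l=2 r=5: min(19,16)*3=48 best=136, r--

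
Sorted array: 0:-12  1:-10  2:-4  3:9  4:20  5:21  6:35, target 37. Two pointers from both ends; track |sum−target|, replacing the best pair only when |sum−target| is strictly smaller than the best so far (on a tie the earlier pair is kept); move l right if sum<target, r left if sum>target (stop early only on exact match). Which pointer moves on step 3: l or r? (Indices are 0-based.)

l

[0,6] -12+35=23 d=14 * → l++
[1,6] -10+35=25 d=12 * → l++
[2,6] -4+35=31 d=6 * → l++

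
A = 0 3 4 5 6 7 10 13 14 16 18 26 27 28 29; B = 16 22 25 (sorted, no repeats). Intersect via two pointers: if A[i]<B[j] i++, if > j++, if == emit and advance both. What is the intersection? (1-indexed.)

[i=1,j=1] 0<16 → i++
[i=2,j=1] 3<16 → i++
[i=3,j=1] 4<16 → i++
[i=4,j=1] 5<16 → i++
[i=5,j=1] 6<16 → i++
[i=6,j=1] 7<16 → i++
[i=7,j=1] 10<16 → i++
[i=8,j=1] 13<16 → i++
[i=9,j=1] 14<16 → i++
[i=10,j=1] 16==16 emit → i++,j++
[i=11,j=2] 18<22 → i++
[i=12,j=2] 26>22 → j++
[i=12,j=3] 26>25 → j++

intersection = [16]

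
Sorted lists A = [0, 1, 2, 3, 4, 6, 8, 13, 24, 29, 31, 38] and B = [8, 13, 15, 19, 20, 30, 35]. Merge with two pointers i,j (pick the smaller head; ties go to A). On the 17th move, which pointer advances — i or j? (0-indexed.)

i=0 j=0: A[i]=0<=B[j]=8 take 0, i++
i=1 j=0: A[i]=1<=B[j]=8 take 1, i++
i=2 j=0: A[i]=2<=B[j]=8 take 2, i++
i=3 j=0: A[i]=3<=B[j]=8 take 3, i++
i=4 j=0: A[i]=4<=B[j]=8 take 4, i++
i=5 j=0: A[i]=6<=B[j]=8 take 6, i++
i=6 j=0: A[i]=8<=B[j]=8 take 8, i++
i=7 j=0: A[i]=13>B[j]=8 take 8, j++
i=7 j=1: A[i]=13<=B[j]=13 take 13, i++
i=8 j=1: A[i]=24>B[j]=13 take 13, j++
i=8 j=2: A[i]=24>B[j]=15 take 15, j++
i=8 j=3: A[i]=24>B[j]=19 take 19, j++
i=8 j=4: A[i]=24>B[j]=20 take 20, j++
i=8 j=5: A[i]=24<=B[j]=30 take 24, i++
i=9 j=5: A[i]=29<=B[j]=30 take 29, i++
i=10 j=5: A[i]=31>B[j]=30 take 30, j++
i=10 j=6: A[i]=31<=B[j]=35 take 31, i++

i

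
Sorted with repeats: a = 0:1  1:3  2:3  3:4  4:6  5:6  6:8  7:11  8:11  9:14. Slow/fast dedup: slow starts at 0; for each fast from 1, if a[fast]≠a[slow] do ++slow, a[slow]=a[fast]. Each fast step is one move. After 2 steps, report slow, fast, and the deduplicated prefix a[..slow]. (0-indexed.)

(s=0,f=1) a[fast]=3≠a[slow]=1 write a[1]=3 → slow++,fast++
(s=1,f=2) a[fast]=3=a[slow] dup → fast++

slow=1, fast=3, prefix=[1, 3]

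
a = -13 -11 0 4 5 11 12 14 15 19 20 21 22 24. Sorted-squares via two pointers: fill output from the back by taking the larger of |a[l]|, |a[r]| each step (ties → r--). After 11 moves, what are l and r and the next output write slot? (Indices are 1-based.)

[1,14] |-13|<=|24| out[14]=576 → r--
[1,13] |-13|<=|22| out[13]=484 → r--
[1,12] |-13|<=|21| out[12]=441 → r--
[1,11] |-13|<=|20| out[11]=400 → r--
[1,10] |-13|<=|19| out[10]=361 → r--
[1,9] |-13|<=|15| out[9]=225 → r--
[1,8] |-13|<=|14| out[8]=196 → r--
[1,7] |-13|>|12| out[7]=169 → l++
[2,7] |-11|<=|12| out[6]=144 → r--
[2,6] |-11|<=|11| out[5]=121 → r--
[2,5] |-11|>|5| out[4]=121 → l++

l=3, r=5, next write slot=3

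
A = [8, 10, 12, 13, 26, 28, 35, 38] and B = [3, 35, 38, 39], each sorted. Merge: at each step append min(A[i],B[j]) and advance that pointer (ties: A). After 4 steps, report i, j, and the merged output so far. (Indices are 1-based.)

i=4, j=2, merged so far=[3, 8, 10, 12]

[i=1,j=1] A[i]=8>B[j]=3 take 3 → j++
[i=1,j=2] A[i]=8<=B[j]=35 take 8 → i++
[i=2,j=2] A[i]=10<=B[j]=35 take 10 → i++
[i=3,j=2] A[i]=12<=B[j]=35 take 12 → i++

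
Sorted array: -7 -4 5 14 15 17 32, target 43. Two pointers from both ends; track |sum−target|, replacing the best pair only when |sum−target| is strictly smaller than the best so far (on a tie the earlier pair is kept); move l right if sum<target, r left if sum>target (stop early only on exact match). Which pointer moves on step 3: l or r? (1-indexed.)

l

[1,7] -7+32=25 d=18 * → l++
[2,7] -4+32=28 d=15 * → l++
[3,7] 5+32=37 d=6 * → l++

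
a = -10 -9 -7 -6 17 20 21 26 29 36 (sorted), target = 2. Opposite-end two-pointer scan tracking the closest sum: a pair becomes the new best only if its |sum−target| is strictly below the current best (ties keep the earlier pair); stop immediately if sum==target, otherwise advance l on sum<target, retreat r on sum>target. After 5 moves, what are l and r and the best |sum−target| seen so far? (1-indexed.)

[1,10] -10+36=26 d=24 * → r--
[1,9] -10+29=19 d=17 * → r--
[1,8] -10+26=16 d=14 * → r--
[1,7] -10+21=11 d=9 * → r--
[1,6] -10+20=10 d=8 * → r--

l=1, r=5, best |Δ|=8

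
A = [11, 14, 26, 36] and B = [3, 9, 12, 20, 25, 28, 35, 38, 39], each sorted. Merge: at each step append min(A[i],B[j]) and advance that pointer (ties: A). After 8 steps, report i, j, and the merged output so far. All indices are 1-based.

[i=1,j=1] A[i]=11>B[j]=3 take 3 → j++
[i=1,j=2] A[i]=11>B[j]=9 take 9 → j++
[i=1,j=3] A[i]=11<=B[j]=12 take 11 → i++
[i=2,j=3] A[i]=14>B[j]=12 take 12 → j++
[i=2,j=4] A[i]=14<=B[j]=20 take 14 → i++
[i=3,j=4] A[i]=26>B[j]=20 take 20 → j++
[i=3,j=5] A[i]=26>B[j]=25 take 25 → j++
[i=3,j=6] A[i]=26<=B[j]=28 take 26 → i++

i=4, j=6, merged so far=[3, 9, 11, 12, 14, 20, 25, 26]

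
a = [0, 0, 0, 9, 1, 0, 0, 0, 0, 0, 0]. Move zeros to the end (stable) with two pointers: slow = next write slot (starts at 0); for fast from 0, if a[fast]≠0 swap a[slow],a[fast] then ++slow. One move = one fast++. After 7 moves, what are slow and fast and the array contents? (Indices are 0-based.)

(s=0,f=0) a[fast]=0 → fast++
(s=0,f=1) a[fast]=0 → fast++
(s=0,f=2) a[fast]=0 → fast++
(s=0,f=3) a[fast]=9≠0 swap→a[0]=9 → slow++,fast++
(s=1,f=4) a[fast]=1≠0 swap→a[1]=1 → slow++,fast++
(s=2,f=5) a[fast]=0 → fast++
(s=2,f=6) a[fast]=0 → fast++

slow=2, fast=7, a=[9, 1, 0, 0, 0, 0, 0, 0, 0, 0, 0]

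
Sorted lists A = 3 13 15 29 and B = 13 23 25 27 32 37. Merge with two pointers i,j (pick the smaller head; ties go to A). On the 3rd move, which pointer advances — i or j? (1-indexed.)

i=1 j=1: A[i]=3<=B[j]=13 take 3, i++
i=2 j=1: A[i]=13<=B[j]=13 take 13, i++
i=3 j=1: A[i]=15>B[j]=13 take 13, j++

j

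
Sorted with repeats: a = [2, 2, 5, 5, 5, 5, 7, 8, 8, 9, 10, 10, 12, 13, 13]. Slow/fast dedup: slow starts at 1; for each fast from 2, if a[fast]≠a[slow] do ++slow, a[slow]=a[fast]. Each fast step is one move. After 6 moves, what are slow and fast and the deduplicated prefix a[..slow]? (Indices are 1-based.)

slow=3, fast=8, prefix=[2, 5, 7]

(s=1,f=2) a[fast]=2=a[slow] dup → fast++
(s=1,f=3) a[fast]=5≠a[slow]=2 write a[2]=5 → slow++,fast++
(s=2,f=4) a[fast]=5=a[slow] dup → fast++
(s=2,f=5) a[fast]=5=a[slow] dup → fast++
(s=2,f=6) a[fast]=5=a[slow] dup → fast++
(s=2,f=7) a[fast]=7≠a[slow]=5 write a[3]=7 → slow++,fast++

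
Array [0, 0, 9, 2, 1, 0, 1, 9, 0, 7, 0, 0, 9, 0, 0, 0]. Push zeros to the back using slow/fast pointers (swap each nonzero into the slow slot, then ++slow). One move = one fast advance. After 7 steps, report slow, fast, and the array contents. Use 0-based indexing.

slow=4, fast=7, a=[9, 2, 1, 1, 0, 0, 0, 9, 0, 7, 0, 0, 9, 0, 0, 0]

slow=0 fast=0: a[fast]=0, fast++
slow=0 fast=1: a[fast]=0, fast++
slow=0 fast=2: a[fast]=9≠0 swap→a[0]=9, slow++,fast++
slow=1 fast=3: a[fast]=2≠0 swap→a[1]=2, slow++,fast++
slow=2 fast=4: a[fast]=1≠0 swap→a[2]=1, slow++,fast++
slow=3 fast=5: a[fast]=0, fast++
slow=3 fast=6: a[fast]=1≠0 swap→a[3]=1, slow++,fast++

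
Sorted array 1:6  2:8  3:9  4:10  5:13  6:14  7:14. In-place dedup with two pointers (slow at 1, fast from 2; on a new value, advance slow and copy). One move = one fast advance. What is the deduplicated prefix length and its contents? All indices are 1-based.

(s=1,f=2) a[fast]=8≠a[slow]=6 write a[2]=8 → slow++,fast++
(s=2,f=3) a[fast]=9≠a[slow]=8 write a[3]=9 → slow++,fast++
(s=3,f=4) a[fast]=10≠a[slow]=9 write a[4]=10 → slow++,fast++
(s=4,f=5) a[fast]=13≠a[slow]=10 write a[5]=13 → slow++,fast++
(s=5,f=6) a[fast]=14≠a[slow]=13 write a[6]=14 → slow++,fast++
(s=6,f=7) a[fast]=14=a[slow] dup → fast++

length 6; prefix = [6, 8, 9, 10, 13, 14]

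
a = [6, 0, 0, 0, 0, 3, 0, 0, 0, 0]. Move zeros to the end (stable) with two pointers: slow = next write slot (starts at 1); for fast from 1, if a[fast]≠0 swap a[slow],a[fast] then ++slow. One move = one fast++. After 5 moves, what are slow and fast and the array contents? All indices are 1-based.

(s=1,f=1) a[fast]=6≠0 swap→a[1]=6 → slow++,fast++
(s=2,f=2) a[fast]=0 → fast++
(s=2,f=3) a[fast]=0 → fast++
(s=2,f=4) a[fast]=0 → fast++
(s=2,f=5) a[fast]=0 → fast++

slow=2, fast=6, a=[6, 0, 0, 0, 0, 3, 0, 0, 0, 0]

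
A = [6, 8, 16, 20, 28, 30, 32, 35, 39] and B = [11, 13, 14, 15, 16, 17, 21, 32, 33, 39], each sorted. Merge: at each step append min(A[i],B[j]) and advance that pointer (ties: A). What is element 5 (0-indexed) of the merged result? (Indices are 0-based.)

merged[5] = 15

[i=0,j=0] A[i]=6<=B[j]=11 take 6 → i++
[i=1,j=0] A[i]=8<=B[j]=11 take 8 → i++
[i=2,j=0] A[i]=16>B[j]=11 take 11 → j++
[i=2,j=1] A[i]=16>B[j]=13 take 13 → j++
[i=2,j=2] A[i]=16>B[j]=14 take 14 → j++
[i=2,j=3] A[i]=16>B[j]=15 take 15 → j++
[i=2,j=4] A[i]=16<=B[j]=16 take 16 → i++
[i=3,j=4] A[i]=20>B[j]=16 take 16 → j++
[i=3,j=5] A[i]=20>B[j]=17 take 17 → j++
[i=3,j=6] A[i]=20<=B[j]=21 take 20 → i++
[i=4,j=6] A[i]=28>B[j]=21 take 21 → j++
[i=4,j=7] A[i]=28<=B[j]=32 take 28 → i++
[i=5,j=7] A[i]=30<=B[j]=32 take 30 → i++
[i=6,j=7] A[i]=32<=B[j]=32 take 32 → i++
[i=7,j=7] A[i]=35>B[j]=32 take 32 → j++
[i=7,j=8] A[i]=35>B[j]=33 take 33 → j++
[i=7,j=9] A[i]=35<=B[j]=39 take 35 → i++
[i=8,j=9] A[i]=39<=B[j]=39 take 39 → i++
[i=9,j=9] A done, take B[j]=39 → j++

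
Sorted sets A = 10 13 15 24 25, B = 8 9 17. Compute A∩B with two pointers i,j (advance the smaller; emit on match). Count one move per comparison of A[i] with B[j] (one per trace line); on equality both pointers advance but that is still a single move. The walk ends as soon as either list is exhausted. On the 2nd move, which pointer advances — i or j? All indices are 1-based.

j

i=1 j=1: 10>8, j++
i=1 j=2: 10>9, j++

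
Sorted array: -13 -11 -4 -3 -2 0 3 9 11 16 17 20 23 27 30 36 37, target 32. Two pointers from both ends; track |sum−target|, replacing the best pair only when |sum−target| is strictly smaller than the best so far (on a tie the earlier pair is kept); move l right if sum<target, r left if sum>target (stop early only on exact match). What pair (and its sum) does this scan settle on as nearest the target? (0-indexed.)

[0,16] -13+37=24 d=8 * → l++
[1,16] -11+37=26 d=6 * → l++
[2,16] -4+37=33 d=1 * → r--
[2,15] -4+36=32 d=0 * → stop

pair (-4, 36) with sum 32 (|Δ|=0)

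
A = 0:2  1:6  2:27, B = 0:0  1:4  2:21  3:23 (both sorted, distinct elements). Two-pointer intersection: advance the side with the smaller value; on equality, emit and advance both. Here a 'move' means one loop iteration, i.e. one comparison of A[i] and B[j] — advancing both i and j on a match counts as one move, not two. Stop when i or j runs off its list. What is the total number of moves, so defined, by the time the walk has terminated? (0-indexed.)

i=0 j=0: 2>0, j++
i=0 j=1: 2<4, i++
i=1 j=1: 6>4, j++
i=1 j=2: 6<21, i++
i=2 j=2: 27>21, j++
i=2 j=3: 27>23, j++

6 moves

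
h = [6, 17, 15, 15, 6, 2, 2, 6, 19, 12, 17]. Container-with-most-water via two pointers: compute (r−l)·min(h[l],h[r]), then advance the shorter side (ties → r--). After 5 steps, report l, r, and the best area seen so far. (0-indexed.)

l=3, r=8, best area=153

l=0 r=10: min(6,17)*10=60 best=60 *, l++
l=1 r=10: min(17,17)*9=153 best=153 *, r--
l=1 r=9: min(17,12)*8=96 best=153, r--
l=1 r=8: min(17,19)*7=119 best=153, l++
l=2 r=8: min(15,19)*6=90 best=153, l++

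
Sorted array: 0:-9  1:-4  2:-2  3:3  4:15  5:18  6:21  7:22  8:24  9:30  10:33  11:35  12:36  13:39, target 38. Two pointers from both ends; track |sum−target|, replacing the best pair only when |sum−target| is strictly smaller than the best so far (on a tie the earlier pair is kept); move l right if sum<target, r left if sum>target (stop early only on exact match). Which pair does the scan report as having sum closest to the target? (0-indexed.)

pair (3, 35) with sum 38 (|Δ|=0)

[0,13] -9+39=30 d=8 * → l++
[1,13] -4+39=35 d=3 * → l++
[2,13] -2+39=37 d=1 * → l++
[3,13] 3+39=42 d=4 → r--
[3,12] 3+36=39 d=1 → r--
[3,11] 3+35=38 d=0 * → stop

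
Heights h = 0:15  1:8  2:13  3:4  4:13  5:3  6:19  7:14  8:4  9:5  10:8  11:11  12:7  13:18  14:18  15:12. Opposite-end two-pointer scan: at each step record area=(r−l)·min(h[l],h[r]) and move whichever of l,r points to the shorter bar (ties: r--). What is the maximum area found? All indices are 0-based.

l=0 r=15: min(15,12)*15=180 best=180 *, r--
l=0 r=14: min(15,18)*14=210 best=210 *, l++
l=1 r=14: min(8,18)*13=104 best=210, l++
l=2 r=14: min(13,18)*12=156 best=210, l++
l=3 r=14: min(4,18)*11=44 best=210, l++
l=4 r=14: min(13,18)*10=130 best=210, l++
l=5 r=14: min(3,18)*9=27 best=210, l++
l=6 r=14: min(19,18)*8=144 best=210, r--
l=6 r=13: min(19,18)*7=126 best=210, r--
l=6 r=12: min(19,7)*6=42 best=210, r--
l=6 r=11: min(19,11)*5=55 best=210, r--
l=6 r=10: min(19,8)*4=32 best=210, r--
l=6 r=9: min(19,5)*3=15 best=210, r--
l=6 r=8: min(19,4)*2=8 best=210, r--
l=6 r=7: min(19,14)*1=14 best=210, r--

max area = 210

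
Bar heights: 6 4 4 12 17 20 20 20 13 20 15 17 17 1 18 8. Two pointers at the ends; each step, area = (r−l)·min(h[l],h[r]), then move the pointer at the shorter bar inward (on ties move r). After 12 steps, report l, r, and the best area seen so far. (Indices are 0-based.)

l=0 r=15: min(6,8)*15=90 best=90 *, l++
l=1 r=15: min(4,8)*14=56 best=90, l++
l=2 r=15: min(4,8)*13=52 best=90, l++
l=3 r=15: min(12,8)*12=96 best=96 *, r--
l=3 r=14: min(12,18)*11=132 best=132 *, l++
l=4 r=14: min(17,18)*10=170 best=170 *, l++
l=5 r=14: min(20,18)*9=162 best=170, r--
l=5 r=13: min(20,1)*8=8 best=170, r--
l=5 r=12: min(20,17)*7=119 best=170, r--
l=5 r=11: min(20,17)*6=102 best=170, r--
l=5 r=10: min(20,15)*5=75 best=170, r--
l=5 r=9: min(20,20)*4=80 best=170, r--

l=5, r=8, best area=170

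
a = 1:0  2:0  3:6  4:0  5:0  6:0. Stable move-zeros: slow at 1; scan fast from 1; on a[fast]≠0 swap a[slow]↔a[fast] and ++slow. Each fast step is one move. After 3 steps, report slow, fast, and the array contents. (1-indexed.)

slow=2, fast=4, a=[6, 0, 0, 0, 0, 0]

slow=1 fast=1: a[fast]=0, fast++
slow=1 fast=2: a[fast]=0, fast++
slow=1 fast=3: a[fast]=6≠0 swap→a[1]=6, slow++,fast++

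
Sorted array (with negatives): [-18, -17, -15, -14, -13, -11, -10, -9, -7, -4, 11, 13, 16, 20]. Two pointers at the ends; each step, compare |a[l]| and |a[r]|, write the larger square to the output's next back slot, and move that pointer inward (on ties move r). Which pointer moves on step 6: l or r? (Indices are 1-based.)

l

[1,14] |-18|<=|20| out[14]=400 → r--
[1,13] |-18|>|16| out[13]=324 → l++
[2,13] |-17|>|16| out[12]=289 → l++
[3,13] |-15|<=|16| out[11]=256 → r--
[3,12] |-15|>|13| out[10]=225 → l++
[4,12] |-14|>|13| out[9]=196 → l++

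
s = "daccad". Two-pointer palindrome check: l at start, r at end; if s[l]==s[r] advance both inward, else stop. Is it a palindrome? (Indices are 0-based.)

l=0 r=5: 'd'=='d', l++,r--
l=1 r=4: 'a'=='a', l++,r--
l=2 r=3: 'c'=='c', l++,r--

palindrome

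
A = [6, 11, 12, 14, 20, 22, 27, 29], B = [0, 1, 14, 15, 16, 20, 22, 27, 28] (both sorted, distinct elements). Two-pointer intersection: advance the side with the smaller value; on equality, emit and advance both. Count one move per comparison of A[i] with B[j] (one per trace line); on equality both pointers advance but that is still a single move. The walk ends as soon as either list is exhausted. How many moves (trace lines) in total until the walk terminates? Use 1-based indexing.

[i=1,j=1] 6>0 → j++
[i=1,j=2] 6>1 → j++
[i=1,j=3] 6<14 → i++
[i=2,j=3] 11<14 → i++
[i=3,j=3] 12<14 → i++
[i=4,j=3] 14==14 emit → i++,j++
[i=5,j=4] 20>15 → j++
[i=5,j=5] 20>16 → j++
[i=5,j=6] 20==20 emit → i++,j++
[i=6,j=7] 22==22 emit → i++,j++
[i=7,j=8] 27==27 emit → i++,j++
[i=8,j=9] 29>28 → j++

12 moves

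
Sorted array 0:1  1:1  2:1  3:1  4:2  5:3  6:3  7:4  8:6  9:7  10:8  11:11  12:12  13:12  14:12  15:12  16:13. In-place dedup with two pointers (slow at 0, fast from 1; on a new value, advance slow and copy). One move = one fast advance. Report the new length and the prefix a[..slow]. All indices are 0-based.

length 10; prefix = [1, 2, 3, 4, 6, 7, 8, 11, 12, 13]

slow=0 fast=1: a[fast]=1=a[slow] dup, fast++
slow=0 fast=2: a[fast]=1=a[slow] dup, fast++
slow=0 fast=3: a[fast]=1=a[slow] dup, fast++
slow=0 fast=4: a[fast]=2≠a[slow]=1 write a[1]=2, slow++,fast++
slow=1 fast=5: a[fast]=3≠a[slow]=2 write a[2]=3, slow++,fast++
slow=2 fast=6: a[fast]=3=a[slow] dup, fast++
slow=2 fast=7: a[fast]=4≠a[slow]=3 write a[3]=4, slow++,fast++
slow=3 fast=8: a[fast]=6≠a[slow]=4 write a[4]=6, slow++,fast++
slow=4 fast=9: a[fast]=7≠a[slow]=6 write a[5]=7, slow++,fast++
slow=5 fast=10: a[fast]=8≠a[slow]=7 write a[6]=8, slow++,fast++
slow=6 fast=11: a[fast]=11≠a[slow]=8 write a[7]=11, slow++,fast++
slow=7 fast=12: a[fast]=12≠a[slow]=11 write a[8]=12, slow++,fast++
slow=8 fast=13: a[fast]=12=a[slow] dup, fast++
slow=8 fast=14: a[fast]=12=a[slow] dup, fast++
slow=8 fast=15: a[fast]=12=a[slow] dup, fast++
slow=8 fast=16: a[fast]=13≠a[slow]=12 write a[9]=13, slow++,fast++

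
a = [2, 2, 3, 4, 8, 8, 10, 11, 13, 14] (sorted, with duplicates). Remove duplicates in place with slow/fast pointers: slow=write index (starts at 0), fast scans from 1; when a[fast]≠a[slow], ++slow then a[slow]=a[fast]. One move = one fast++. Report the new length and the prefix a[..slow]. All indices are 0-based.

slow=0 fast=1: a[fast]=2=a[slow] dup, fast++
slow=0 fast=2: a[fast]=3≠a[slow]=2 write a[1]=3, slow++,fast++
slow=1 fast=3: a[fast]=4≠a[slow]=3 write a[2]=4, slow++,fast++
slow=2 fast=4: a[fast]=8≠a[slow]=4 write a[3]=8, slow++,fast++
slow=3 fast=5: a[fast]=8=a[slow] dup, fast++
slow=3 fast=6: a[fast]=10≠a[slow]=8 write a[4]=10, slow++,fast++
slow=4 fast=7: a[fast]=11≠a[slow]=10 write a[5]=11, slow++,fast++
slow=5 fast=8: a[fast]=13≠a[slow]=11 write a[6]=13, slow++,fast++
slow=6 fast=9: a[fast]=14≠a[slow]=13 write a[7]=14, slow++,fast++

length 8; prefix = [2, 3, 4, 8, 10, 11, 13, 14]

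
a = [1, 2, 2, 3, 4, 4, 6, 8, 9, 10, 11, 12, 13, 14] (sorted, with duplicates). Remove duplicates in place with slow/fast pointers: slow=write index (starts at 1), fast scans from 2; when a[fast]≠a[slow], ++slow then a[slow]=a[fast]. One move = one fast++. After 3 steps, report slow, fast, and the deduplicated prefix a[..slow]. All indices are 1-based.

slow=3, fast=5, prefix=[1, 2, 3]

(s=1,f=2) a[fast]=2≠a[slow]=1 write a[2]=2 → slow++,fast++
(s=2,f=3) a[fast]=2=a[slow] dup → fast++
(s=2,f=4) a[fast]=3≠a[slow]=2 write a[3]=3 → slow++,fast++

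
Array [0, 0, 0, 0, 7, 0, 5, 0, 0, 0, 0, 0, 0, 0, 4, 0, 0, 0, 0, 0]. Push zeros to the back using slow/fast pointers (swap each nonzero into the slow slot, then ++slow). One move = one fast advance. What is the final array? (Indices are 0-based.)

slow=0 fast=0: a[fast]=0, fast++
slow=0 fast=1: a[fast]=0, fast++
slow=0 fast=2: a[fast]=0, fast++
slow=0 fast=3: a[fast]=0, fast++
slow=0 fast=4: a[fast]=7≠0 swap→a[0]=7, slow++,fast++
slow=1 fast=5: a[fast]=0, fast++
slow=1 fast=6: a[fast]=5≠0 swap→a[1]=5, slow++,fast++
slow=2 fast=7: a[fast]=0, fast++
slow=2 fast=8: a[fast]=0, fast++
slow=2 fast=9: a[fast]=0, fast++
slow=2 fast=10: a[fast]=0, fast++
slow=2 fast=11: a[fast]=0, fast++
slow=2 fast=12: a[fast]=0, fast++
slow=2 fast=13: a[fast]=0, fast++
slow=2 fast=14: a[fast]=4≠0 swap→a[2]=4, slow++,fast++
slow=3 fast=15: a[fast]=0, fast++
slow=3 fast=16: a[fast]=0, fast++
slow=3 fast=17: a[fast]=0, fast++
slow=3 fast=18: a[fast]=0, fast++
slow=3 fast=19: a[fast]=0, fast++

[7, 5, 4, 0, 0, 0, 0, 0, 0, 0, 0, 0, 0, 0, 0, 0, 0, 0, 0, 0]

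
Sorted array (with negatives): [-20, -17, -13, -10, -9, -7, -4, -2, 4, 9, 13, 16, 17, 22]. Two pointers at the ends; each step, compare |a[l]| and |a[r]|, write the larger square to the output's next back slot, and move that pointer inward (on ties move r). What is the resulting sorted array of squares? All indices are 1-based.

l=1 r=14: |-20|<=|22| out[14]=484, r--
l=1 r=13: |-20|>|17| out[13]=400, l++
l=2 r=13: |-17|<=|17| out[12]=289, r--
l=2 r=12: |-17|>|16| out[11]=289, l++
l=3 r=12: |-13|<=|16| out[10]=256, r--
l=3 r=11: |-13|<=|13| out[9]=169, r--
l=3 r=10: |-13|>|9| out[8]=169, l++
l=4 r=10: |-10|>|9| out[7]=100, l++
l=5 r=10: |-9|<=|9| out[6]=81, r--
l=5 r=9: |-9|>|4| out[5]=81, l++
l=6 r=9: |-7|>|4| out[4]=49, l++
l=7 r=9: |-4|<=|4| out[3]=16, r--
l=7 r=8: |-4|>|-2| out[2]=16, l++
l=8 r=8: |-2|<=|-2| out[1]=4, r--

[4, 16, 16, 49, 81, 81, 100, 169, 169, 256, 289, 289, 400, 484]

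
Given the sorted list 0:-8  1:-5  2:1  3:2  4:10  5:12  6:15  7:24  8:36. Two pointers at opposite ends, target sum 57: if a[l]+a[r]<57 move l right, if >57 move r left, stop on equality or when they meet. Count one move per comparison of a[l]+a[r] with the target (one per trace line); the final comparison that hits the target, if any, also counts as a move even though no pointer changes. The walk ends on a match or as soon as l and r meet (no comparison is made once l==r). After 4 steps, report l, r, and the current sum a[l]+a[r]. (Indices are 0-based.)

l=4, r=8, sum=46

[0,8] -8+36=28 <57 → l++
[1,8] -5+36=31 <57 → l++
[2,8] 1+36=37 <57 → l++
[3,8] 2+36=38 <57 → l++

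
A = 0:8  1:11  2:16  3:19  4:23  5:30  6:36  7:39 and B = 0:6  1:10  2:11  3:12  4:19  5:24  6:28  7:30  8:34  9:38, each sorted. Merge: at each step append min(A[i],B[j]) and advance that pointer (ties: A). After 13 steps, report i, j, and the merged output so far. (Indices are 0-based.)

[i=0,j=0] A[i]=8>B[j]=6 take 6 → j++
[i=0,j=1] A[i]=8<=B[j]=10 take 8 → i++
[i=1,j=1] A[i]=11>B[j]=10 take 10 → j++
[i=1,j=2] A[i]=11<=B[j]=11 take 11 → i++
[i=2,j=2] A[i]=16>B[j]=11 take 11 → j++
[i=2,j=3] A[i]=16>B[j]=12 take 12 → j++
[i=2,j=4] A[i]=16<=B[j]=19 take 16 → i++
[i=3,j=4] A[i]=19<=B[j]=19 take 19 → i++
[i=4,j=4] A[i]=23>B[j]=19 take 19 → j++
[i=4,j=5] A[i]=23<=B[j]=24 take 23 → i++
[i=5,j=5] A[i]=30>B[j]=24 take 24 → j++
[i=5,j=6] A[i]=30>B[j]=28 take 28 → j++
[i=5,j=7] A[i]=30<=B[j]=30 take 30 → i++

i=6, j=7, merged so far=[6, 8, 10, 11, 11, 12, 16, 19, 19, 23, 24, 28, 30]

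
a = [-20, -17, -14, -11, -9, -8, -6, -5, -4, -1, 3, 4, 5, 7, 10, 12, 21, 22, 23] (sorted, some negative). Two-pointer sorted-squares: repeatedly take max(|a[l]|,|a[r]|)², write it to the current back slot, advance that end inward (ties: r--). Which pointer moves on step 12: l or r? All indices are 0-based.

[0,18] |-20|<=|23| out[18]=529 → r--
[0,17] |-20|<=|22| out[17]=484 → r--
[0,16] |-20|<=|21| out[16]=441 → r--
[0,15] |-20|>|12| out[15]=400 → l++
[1,15] |-17|>|12| out[14]=289 → l++
[2,15] |-14|>|12| out[13]=196 → l++
[3,15] |-11|<=|12| out[12]=144 → r--
[3,14] |-11|>|10| out[11]=121 → l++
[4,14] |-9|<=|10| out[10]=100 → r--
[4,13] |-9|>|7| out[9]=81 → l++
[5,13] |-8|>|7| out[8]=64 → l++
[6,13] |-6|<=|7| out[7]=49 → r--

r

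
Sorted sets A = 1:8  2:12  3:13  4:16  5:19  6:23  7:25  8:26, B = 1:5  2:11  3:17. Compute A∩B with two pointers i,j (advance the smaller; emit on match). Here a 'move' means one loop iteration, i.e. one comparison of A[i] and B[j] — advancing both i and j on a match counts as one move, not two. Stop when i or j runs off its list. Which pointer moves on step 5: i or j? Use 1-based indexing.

[i=1,j=1] 8>5 → j++
[i=1,j=2] 8<11 → i++
[i=2,j=2] 12>11 → j++
[i=2,j=3] 12<17 → i++
[i=3,j=3] 13<17 → i++

i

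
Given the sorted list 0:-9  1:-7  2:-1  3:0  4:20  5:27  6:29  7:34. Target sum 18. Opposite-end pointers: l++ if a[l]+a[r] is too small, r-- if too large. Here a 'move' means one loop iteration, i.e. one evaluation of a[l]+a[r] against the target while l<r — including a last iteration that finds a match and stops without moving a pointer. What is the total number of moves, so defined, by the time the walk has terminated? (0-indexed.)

3 moves

l=0 r=7: -9+34=25 >18, r--
l=0 r=6: -9+29=20 >18, r--
l=0 r=5: -9+27=18, found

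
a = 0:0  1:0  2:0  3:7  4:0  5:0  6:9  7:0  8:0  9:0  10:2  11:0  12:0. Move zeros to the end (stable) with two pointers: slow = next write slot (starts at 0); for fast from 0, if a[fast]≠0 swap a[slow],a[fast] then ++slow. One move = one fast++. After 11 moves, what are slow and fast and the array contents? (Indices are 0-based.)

slow=3, fast=11, a=[7, 9, 2, 0, 0, 0, 0, 0, 0, 0, 0, 0, 0]

(s=0,f=0) a[fast]=0 → fast++
(s=0,f=1) a[fast]=0 → fast++
(s=0,f=2) a[fast]=0 → fast++
(s=0,f=3) a[fast]=7≠0 swap→a[0]=7 → slow++,fast++
(s=1,f=4) a[fast]=0 → fast++
(s=1,f=5) a[fast]=0 → fast++
(s=1,f=6) a[fast]=9≠0 swap→a[1]=9 → slow++,fast++
(s=2,f=7) a[fast]=0 → fast++
(s=2,f=8) a[fast]=0 → fast++
(s=2,f=9) a[fast]=0 → fast++
(s=2,f=10) a[fast]=2≠0 swap→a[2]=2 → slow++,fast++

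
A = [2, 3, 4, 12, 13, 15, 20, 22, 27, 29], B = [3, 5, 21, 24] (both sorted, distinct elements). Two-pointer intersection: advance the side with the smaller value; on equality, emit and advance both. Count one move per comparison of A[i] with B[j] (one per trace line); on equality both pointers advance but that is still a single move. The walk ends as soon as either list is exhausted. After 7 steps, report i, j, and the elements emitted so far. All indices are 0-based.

[i=0,j=0] 2<3 → i++
[i=1,j=0] 3==3 emit → i++,j++
[i=2,j=1] 4<5 → i++
[i=3,j=1] 12>5 → j++
[i=3,j=2] 12<21 → i++
[i=4,j=2] 13<21 → i++
[i=5,j=2] 15<21 → i++

i=6, j=2, emitted=[3]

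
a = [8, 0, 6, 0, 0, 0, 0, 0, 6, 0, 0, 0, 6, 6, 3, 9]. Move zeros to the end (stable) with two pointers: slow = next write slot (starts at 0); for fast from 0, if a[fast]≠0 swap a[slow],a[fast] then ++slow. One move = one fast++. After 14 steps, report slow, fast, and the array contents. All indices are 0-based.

slow=0 fast=0: a[fast]=8≠0 swap→a[0]=8, slow++,fast++
slow=1 fast=1: a[fast]=0, fast++
slow=1 fast=2: a[fast]=6≠0 swap→a[1]=6, slow++,fast++
slow=2 fast=3: a[fast]=0, fast++
slow=2 fast=4: a[fast]=0, fast++
slow=2 fast=5: a[fast]=0, fast++
slow=2 fast=6: a[fast]=0, fast++
slow=2 fast=7: a[fast]=0, fast++
slow=2 fast=8: a[fast]=6≠0 swap→a[2]=6, slow++,fast++
slow=3 fast=9: a[fast]=0, fast++
slow=3 fast=10: a[fast]=0, fast++
slow=3 fast=11: a[fast]=0, fast++
slow=3 fast=12: a[fast]=6≠0 swap→a[3]=6, slow++,fast++
slow=4 fast=13: a[fast]=6≠0 swap→a[4]=6, slow++,fast++

slow=5, fast=14, a=[8, 6, 6, 6, 6, 0, 0, 0, 0, 0, 0, 0, 0, 0, 3, 9]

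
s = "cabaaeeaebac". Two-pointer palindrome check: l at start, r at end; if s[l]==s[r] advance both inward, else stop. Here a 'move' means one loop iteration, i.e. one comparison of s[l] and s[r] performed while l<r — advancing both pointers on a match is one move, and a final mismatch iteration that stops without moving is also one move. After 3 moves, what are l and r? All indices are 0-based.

[0,11] 'c'=='c' → l++,r--
[1,10] 'a'=='a' → l++,r--
[2,9] 'b'=='b' → l++,r--

l=3, r=8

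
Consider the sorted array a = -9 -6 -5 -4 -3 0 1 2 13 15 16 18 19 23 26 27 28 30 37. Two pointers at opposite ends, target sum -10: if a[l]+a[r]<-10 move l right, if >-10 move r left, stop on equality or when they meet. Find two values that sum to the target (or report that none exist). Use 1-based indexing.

(-6, -4)

l=1 r=19: -9+37=28 >-10, r--
l=1 r=18: -9+30=21 >-10, r--
l=1 r=17: -9+28=19 >-10, r--
l=1 r=16: -9+27=18 >-10, r--
l=1 r=15: -9+26=17 >-10, r--
l=1 r=14: -9+23=14 >-10, r--
l=1 r=13: -9+19=10 >-10, r--
l=1 r=12: -9+18=9 >-10, r--
l=1 r=11: -9+16=7 >-10, r--
l=1 r=10: -9+15=6 >-10, r--
l=1 r=9: -9+13=4 >-10, r--
l=1 r=8: -9+2=-7 >-10, r--
l=1 r=7: -9+1=-8 >-10, r--
l=1 r=6: -9+0=-9 >-10, r--
l=1 r=5: -9+-3=-12 <-10, l++
l=2 r=5: -6+-3=-9 >-10, r--
l=2 r=4: -6+-4=-10, found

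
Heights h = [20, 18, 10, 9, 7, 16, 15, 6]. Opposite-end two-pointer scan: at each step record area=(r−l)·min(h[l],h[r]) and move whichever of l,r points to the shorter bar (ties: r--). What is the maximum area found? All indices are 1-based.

[1,8] min(20,6)*7=42 best=42 * → r--
[1,7] min(20,15)*6=90 best=90 * → r--
[1,6] min(20,16)*5=80 best=90 → r--
[1,5] min(20,7)*4=28 best=90 → r--
[1,4] min(20,9)*3=27 best=90 → r--
[1,3] min(20,10)*2=20 best=90 → r--
[1,2] min(20,18)*1=18 best=90 → r--

max area = 90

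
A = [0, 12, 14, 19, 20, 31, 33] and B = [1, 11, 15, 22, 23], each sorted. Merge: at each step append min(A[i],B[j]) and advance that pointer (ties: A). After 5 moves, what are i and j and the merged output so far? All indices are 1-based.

i=1 j=1: A[i]=0<=B[j]=1 take 0, i++
i=2 j=1: A[i]=12>B[j]=1 take 1, j++
i=2 j=2: A[i]=12>B[j]=11 take 11, j++
i=2 j=3: A[i]=12<=B[j]=15 take 12, i++
i=3 j=3: A[i]=14<=B[j]=15 take 14, i++

i=4, j=3, merged so far=[0, 1, 11, 12, 14]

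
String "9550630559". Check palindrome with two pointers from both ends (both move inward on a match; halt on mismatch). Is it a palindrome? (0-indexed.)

not a palindrome (mismatch at 4,5)

[0,9] '9'=='9' → l++,r--
[1,8] '5'=='5' → l++,r--
[2,7] '5'=='5' → l++,r--
[3,6] '0'=='0' → l++,r--
[4,5] '6'!='3' → stop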